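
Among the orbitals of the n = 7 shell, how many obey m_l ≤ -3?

With n = 7 the allowed l are 0, 1, …, 6.
Contributions: l=3 → 1; l=4 → 2; l=5 → 3; l=6 → 4.
Total orbitals: 1 + 2 + 3 + 4 = 10.

10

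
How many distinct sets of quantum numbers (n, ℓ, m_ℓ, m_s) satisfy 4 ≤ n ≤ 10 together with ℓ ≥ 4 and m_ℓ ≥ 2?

Count contributing orbitals for each principal shell:
n=5 → 3; n=6 → 7; n=7 → 12; n=8 → 18; n=9 → 25; n=10 → 33.
Orbitals: 3 + 7 + 12 + 18 + 25 + 33 = 98. Including both spin states (m_s = ±1/2) gives 2 × 98 = 196 states.

196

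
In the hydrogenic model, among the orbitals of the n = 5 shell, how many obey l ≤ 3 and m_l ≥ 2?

3

Go through l = 0, …, 4 (the values permitted for n = 5).
Orbitals with l ≤ 3 and m_l ≥ 2, by l: l=2 → 1; l=3 → 2.
Total orbitals: 1 + 2 = 3.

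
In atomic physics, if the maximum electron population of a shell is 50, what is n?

n = 5

2n² = 50 ⇒ n² = 25 ⇒ n = 5.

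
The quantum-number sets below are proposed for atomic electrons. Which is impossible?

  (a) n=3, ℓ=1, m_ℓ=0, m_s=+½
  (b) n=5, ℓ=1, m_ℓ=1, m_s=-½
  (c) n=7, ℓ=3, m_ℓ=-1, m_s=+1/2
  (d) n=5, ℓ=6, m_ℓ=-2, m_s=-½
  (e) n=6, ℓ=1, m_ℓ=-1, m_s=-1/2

(d) has ℓ = 6 ≥ n = 5, violating 0 ≤ ℓ ≤ n−1.
The remaining sets (a), (b), (c), (e) satisfy all four rules.

(d)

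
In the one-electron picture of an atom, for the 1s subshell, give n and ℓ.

The leading integer gives n = 1; the letter 's' means ℓ = 0.

n = 1, ℓ = 0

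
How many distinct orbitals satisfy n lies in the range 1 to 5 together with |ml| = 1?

For each n in the range, tally the orbitals obeying |ml| = 1:
n=2 → 2; n=3 → 4; n=4 → 6; n=5 → 8.
Total orbitals: 2 + 4 + 6 + 8 = 20.

20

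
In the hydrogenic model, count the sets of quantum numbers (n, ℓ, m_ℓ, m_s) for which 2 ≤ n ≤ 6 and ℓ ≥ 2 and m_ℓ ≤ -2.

Count contributing orbitals for each principal shell:
n=3 → 1; n=4 → 3; n=5 → 6; n=6 → 10.
Orbitals: 1 + 3 + 6 + 10 = 20. Including both spin states (m_s = ±1/2) gives 2 × 20 = 40 states.

40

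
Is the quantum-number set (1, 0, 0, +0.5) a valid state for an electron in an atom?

n = 1 is a positive integer. l = 0 satisfies 0 ≤ l ≤ n−1 = 0. ml = 0 lies in the range −l … +l (here 0). ms = +1/2 is one of ±1/2.
All four constraints are satisfied.

Yes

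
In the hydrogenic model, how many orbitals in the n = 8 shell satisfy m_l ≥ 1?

The n = 8 shell has l = 0 through 7; check each.
Per l-value: l=1 → 1; l=2 → 2; l=3 → 3; l=4 → 4; l=5 → 5; l=6 → 6; l=7 → 7.
Total orbitals: 1 + 2 + 3 + 4 + 5 + 6 + 7 = 28.

28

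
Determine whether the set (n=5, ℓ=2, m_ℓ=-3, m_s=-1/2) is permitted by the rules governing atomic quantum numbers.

The magnetic quantum number must satisfy −ℓ ≤ m_ℓ ≤ ℓ. With ℓ = 2, m_ℓ can only be -2, -1, 0, 1, 2, so m_ℓ = -3 is forbidden.

Not allowed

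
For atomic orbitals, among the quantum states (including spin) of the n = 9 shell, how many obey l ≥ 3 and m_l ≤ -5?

20

For n = 9, l ranges over 0 … 8.
The (l, m_l) pairs meeting l ≥ 3 and m_l ≤ -5 give: l=5 → 1; l=6 → 2; l=7 → 3; l=8 → 4.
Orbitals: 1 + 2 + 3 + 4 = 10. Each orbital carries two spin states, so 10 × 2 = 20 states.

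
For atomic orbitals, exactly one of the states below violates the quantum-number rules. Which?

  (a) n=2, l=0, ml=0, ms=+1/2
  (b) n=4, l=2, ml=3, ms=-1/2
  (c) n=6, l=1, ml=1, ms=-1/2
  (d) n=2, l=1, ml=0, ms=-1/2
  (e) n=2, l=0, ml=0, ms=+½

(b) has |ml| = 3 > l = 2, violating −l ≤ ml ≤ l.
The remaining sets (a), (c), (d), (e) satisfy all four rules.

(b)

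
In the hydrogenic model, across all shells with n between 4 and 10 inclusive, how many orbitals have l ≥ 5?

Go shell by shell, enumerating (l, ml) with l ≥ 5:
n=6 → 11; n=7 → 24; n=8 → 39; n=9 → 56; n=10 → 75.
Total orbitals: 11 + 24 + 39 + 56 + 75 = 205.

205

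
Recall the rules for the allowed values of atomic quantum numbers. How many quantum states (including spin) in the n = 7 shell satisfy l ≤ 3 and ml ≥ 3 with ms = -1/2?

Go through l = 0, …, 6 (the values permitted for n = 7).
Orbitals with l ≤ 3 and ml ≥ 3, by l: l=3 → 1.
Orbitals: 1. With ms fixed to a single value there is one state per orbital, giving 1 state.

1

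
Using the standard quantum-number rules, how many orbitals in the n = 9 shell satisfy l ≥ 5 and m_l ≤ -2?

22

With n = 9 the allowed l are 0, 1, …, 8.
Orbitals with l ≥ 5 and m_l ≤ -2, by l: l=5 → 4; l=6 → 5; l=7 → 6; l=8 → 7.
Total orbitals: 4 + 5 + 6 + 7 = 22.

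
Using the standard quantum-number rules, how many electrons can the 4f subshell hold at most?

A subshell with ℓ = 3 has 2ℓ+1 = 7 orbitals, each holding 2 electrons (spin ±1/2), so 7 × 2 = 14.

14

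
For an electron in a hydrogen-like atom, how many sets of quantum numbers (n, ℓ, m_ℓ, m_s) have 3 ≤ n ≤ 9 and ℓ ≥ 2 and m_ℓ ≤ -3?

112

Go shell by shell, enumerating (ℓ, m_ℓ) with ℓ ≥ 2 and m_ℓ ≤ -3:
n=4 → 1; n=5 → 3; n=6 → 6; n=7 → 10; n=8 → 15; n=9 → 21.
Orbitals: 1 + 3 + 6 + 10 + 15 + 21 = 56. Including both spin states (m_s = ±1/2) gives 2 × 56 = 112 states.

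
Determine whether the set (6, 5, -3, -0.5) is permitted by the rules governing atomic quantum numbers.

n = 6 is a positive integer. ℓ = 5 satisfies 0 ≤ ℓ ≤ n−1 = 5. m_ℓ = -3 lies in the range −ℓ … +ℓ (here −5 … 5). m_s = -1/2 is one of ±1/2.
All four constraints are satisfied.

Allowed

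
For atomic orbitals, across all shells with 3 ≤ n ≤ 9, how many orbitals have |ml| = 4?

30

Work shell by shell — for each n, count the (l, ml) pairs that satisfy |ml| = 4:
n=5 → 2; n=6 → 4; n=7 → 6; n=8 → 8; n=9 → 10.
Total orbitals: 2 + 4 + 6 + 8 + 10 = 30.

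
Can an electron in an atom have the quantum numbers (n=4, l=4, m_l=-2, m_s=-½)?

The orbital quantum number must satisfy 0 ≤ l ≤ n−1. With n = 4 the allowed l values are 0, 1, 2, 3, so l = 4 is out of range.

Invalid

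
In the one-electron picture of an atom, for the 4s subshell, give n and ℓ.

n = 4, ℓ = 0

The leading integer gives n = 4; the letter 's' means ℓ = 0.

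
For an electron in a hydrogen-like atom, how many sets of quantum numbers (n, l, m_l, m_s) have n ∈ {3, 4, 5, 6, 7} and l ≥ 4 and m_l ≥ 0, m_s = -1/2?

34

Per-shell orbital counts meeting the constraint:
n=5 → 5; n=6 → 11; n=7 → 18.
Orbitals: 5 + 11 + 18 = 34. With m_s fixed to -1/2 there is one state per orbital, so 34 states.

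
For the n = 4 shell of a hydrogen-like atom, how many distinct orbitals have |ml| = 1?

6

For n = 4, l ranges over 0 … 3.
Contributions: l=1 → 2; l=2 → 2; l=3 → 2.
Total orbitals: 2 + 2 + 2 = 6.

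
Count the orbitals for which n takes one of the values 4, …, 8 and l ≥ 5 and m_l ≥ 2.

28

Work shell by shell — for each n, count the (l, m_l) pairs that satisfy l ≥ 5 and m_l ≥ 2:
n=6 → 4; n=7 → 9; n=8 → 15.
Total orbitals: 4 + 9 + 15 = 28.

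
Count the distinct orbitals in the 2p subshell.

A subshell has 2l+1 orbitals; with l = 1, that's 3.

3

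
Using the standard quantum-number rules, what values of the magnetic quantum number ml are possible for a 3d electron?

The 3d subshell has l = 2, and ml takes every integer from −l to +l. With l = 2 that gives the 5 values -2, -1, 0, 1, 2.

-2, -1, 0, 1, 2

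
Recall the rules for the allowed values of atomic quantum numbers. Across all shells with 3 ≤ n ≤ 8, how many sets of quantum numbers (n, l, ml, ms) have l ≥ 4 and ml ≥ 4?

Count contributing orbitals for each principal shell:
n=5 → 1; n=6 → 3; n=7 → 6; n=8 → 10.
Orbitals: 1 + 3 + 6 + 10 = 20. Including both spin states (ms = ±1/2) gives 2 × 20 = 40 states.

40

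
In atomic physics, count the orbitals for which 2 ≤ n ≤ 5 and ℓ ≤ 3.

45

Per-shell orbital counts meeting the constraint:
n=2 → 4; n=3 → 9; n=4 → 16; n=5 → 16.
Total orbitals: 4 + 9 + 16 + 16 = 45.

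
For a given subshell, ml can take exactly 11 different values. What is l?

l = 5

ml ranges over 2l+1 integers, so 2l+1 = 11 ⇒ l = 5.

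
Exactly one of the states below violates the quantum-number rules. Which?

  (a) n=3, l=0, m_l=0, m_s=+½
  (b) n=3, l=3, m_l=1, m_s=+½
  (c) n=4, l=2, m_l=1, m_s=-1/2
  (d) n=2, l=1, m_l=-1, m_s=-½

(b) has l = 3 ≥ n = 3, violating 0 ≤ l ≤ n−1.
The remaining sets (a), (c), (d) satisfy all four rules.

(b)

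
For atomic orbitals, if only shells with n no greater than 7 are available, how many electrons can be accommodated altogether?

280

Total orbitals = 1² + 2² + 3² + 4² + 5² + 6² + 7² = 140. Doubling for spin gives 280 electrons.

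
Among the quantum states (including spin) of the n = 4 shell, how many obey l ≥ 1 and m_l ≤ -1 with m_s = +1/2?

The n = 4 shell has l = 0 through 3; check each.
Contributions: l=1 → 1; l=2 → 2; l=3 → 3.
Orbitals: 1 + 2 + 3 = 6. With m_s fixed to a single value there is one state per orbital, giving 6 states.

6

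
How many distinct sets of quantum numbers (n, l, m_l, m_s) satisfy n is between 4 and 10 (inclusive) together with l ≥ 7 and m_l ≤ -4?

Treat each shell separately and count matching orbitals:
n=8 → 4; n=9 → 9; n=10 → 15.
Orbitals: 4 + 9 + 15 = 28. Including both spin states (m_s = ±1/2) gives 2 × 28 = 56 states.

56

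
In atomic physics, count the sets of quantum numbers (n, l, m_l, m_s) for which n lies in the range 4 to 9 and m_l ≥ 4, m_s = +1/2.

Go shell by shell, enumerating (l, m_l) with m_l ≥ 4:
n=5 → 1; n=6 → 3; n=7 → 6; n=8 → 10; n=9 → 15.
Orbitals: 1 + 3 + 6 + 10 + 15 = 35. With m_s fixed to +1/2 there is one state per orbital, so 35 states.

35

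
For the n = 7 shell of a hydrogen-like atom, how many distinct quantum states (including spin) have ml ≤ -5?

With n = 7 the allowed l are 0, 1, …, 6.
Per l-value: l=5 → 1; l=6 → 2.
Orbitals: 1 + 2 = 3. Each orbital carries two spin states, so 3 × 2 = 6 states.

6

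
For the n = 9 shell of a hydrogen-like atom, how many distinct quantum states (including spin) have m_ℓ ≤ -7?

For n = 9, ℓ ranges over 0 … 8.
Per ℓ-value: ℓ=7 → 1; ℓ=8 → 2.
Orbitals: 1 + 2 = 3. Each orbital carries two spin states, so 3 × 2 = 6 states.

6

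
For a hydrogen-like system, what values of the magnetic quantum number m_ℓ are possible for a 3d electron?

-2, -1, 0, 1, 2

The 3d subshell has ℓ = 2, and m_ℓ takes every integer from −ℓ to +ℓ. With ℓ = 2 that gives the 5 values -2, -1, 0, 1, 2.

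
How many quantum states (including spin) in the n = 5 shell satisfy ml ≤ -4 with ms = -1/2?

For n = 5, l ranges over 0 … 4.
Orbitals with ml ≤ -4, by l: l=4 → 1.
Orbitals: 1. With ms fixed to a single value there is one state per orbital, giving 1 state.

1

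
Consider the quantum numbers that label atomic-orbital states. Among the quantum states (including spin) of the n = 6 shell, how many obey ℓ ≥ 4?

With n = 6 the allowed ℓ are 0, 1, …, 5.
The (ℓ, m_ℓ) pairs meeting ℓ ≥ 4 give: ℓ=4 → 9; ℓ=5 → 11.
Orbitals: 9 + 11 = 20. Each orbital carries two spin states, so 20 × 2 = 40 states.

40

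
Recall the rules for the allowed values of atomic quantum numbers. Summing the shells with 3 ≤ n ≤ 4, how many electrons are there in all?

50

Shell n has n² orbitals: 3²=9 + 4²=16 = 25 orbitals.
Two spin states per orbital: 2 × 25 = 50 electrons.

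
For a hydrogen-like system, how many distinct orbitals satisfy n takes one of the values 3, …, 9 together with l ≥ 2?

For each n in the range, tally the orbitals obeying l ≥ 2:
n=3 → 5; n=4 → 12; n=5 → 21; n=6 → 32; n=7 → 45; n=8 → 60; n=9 → 77.
Total orbitals: 5 + 12 + 21 + 32 + 45 + 60 + 77 = 252.

252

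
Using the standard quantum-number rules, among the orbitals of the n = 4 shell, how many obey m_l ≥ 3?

Go through l = 0, …, 3 (the values permitted for n = 4).
Contributions: l=3 → 1.
Total orbitals: 1.

1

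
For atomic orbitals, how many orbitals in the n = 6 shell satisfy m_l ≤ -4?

3

For n = 6, l ranges over 0 … 5.
Contributions: l=4 → 1; l=5 → 2.
Total orbitals: 1 + 2 = 3.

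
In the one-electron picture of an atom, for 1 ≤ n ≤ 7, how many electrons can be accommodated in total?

280

Total orbitals = 1² + 2² + 3² + 4² + 5² + 6² + 7² = 140. Doubling for spin gives 280 electrons.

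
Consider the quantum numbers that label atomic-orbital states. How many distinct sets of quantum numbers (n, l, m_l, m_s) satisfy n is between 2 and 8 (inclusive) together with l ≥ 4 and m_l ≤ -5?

Treat each shell separately and count matching orbitals:
n=6 → 1; n=7 → 3; n=8 → 6.
Orbitals: 1 + 3 + 6 = 10. Including both spin states (m_s = ±1/2) gives 2 × 10 = 20 states.

20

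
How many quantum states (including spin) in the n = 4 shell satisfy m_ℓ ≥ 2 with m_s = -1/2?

3

The n = 4 shell has ℓ = 0 through 3; check each.
Orbitals with m_ℓ ≥ 2, by ℓ: ℓ=2 → 1; ℓ=3 → 2.
Orbitals: 1 + 2 = 3. With m_s fixed to a single value there is one state per orbital, giving 3 states.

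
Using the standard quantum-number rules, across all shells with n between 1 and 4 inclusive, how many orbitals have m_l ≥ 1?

For each n in the range, tally the orbitals obeying m_l ≥ 1:
n=2 → 1; n=3 → 3; n=4 → 6.
Total orbitals: 1 + 3 + 6 = 10.

10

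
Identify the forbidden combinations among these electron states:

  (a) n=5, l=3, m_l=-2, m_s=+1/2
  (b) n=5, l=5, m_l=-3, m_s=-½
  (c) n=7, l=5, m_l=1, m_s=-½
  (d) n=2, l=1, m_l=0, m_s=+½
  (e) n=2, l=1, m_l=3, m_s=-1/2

(b) has l = 5 ≥ n = 5, violating 0 ≤ l ≤ n−1.
(e) has |m_l| = 3 > l = 1, violating −l ≤ m_l ≤ l.
The remaining sets (a), (c), (d) satisfy all four rules.

(b) and (e)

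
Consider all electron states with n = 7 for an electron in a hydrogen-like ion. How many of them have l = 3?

14

Contributions: l=3 → 7.
Orbitals: 7. Each orbital carries two spin states, so 7 × 2 = 14 states.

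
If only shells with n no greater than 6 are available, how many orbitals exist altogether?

Total orbitals = 1² + 2² + 3² + 4² + 5² + 6² = 91.

91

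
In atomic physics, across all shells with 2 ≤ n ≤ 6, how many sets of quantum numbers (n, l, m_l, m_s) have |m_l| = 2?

Per-shell orbital counts meeting the constraint:
n=3 → 2; n=4 → 4; n=5 → 6; n=6 → 8.
Orbitals: 2 + 4 + 6 + 8 = 20. Including both spin states (m_s = ±1/2) gives 2 × 20 = 40 states.

40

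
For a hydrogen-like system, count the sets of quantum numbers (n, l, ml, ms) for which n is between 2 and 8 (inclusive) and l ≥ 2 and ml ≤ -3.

Per-shell orbital counts meeting the constraint:
n=4 → 1; n=5 → 3; n=6 → 6; n=7 → 10; n=8 → 15.
Orbitals: 1 + 3 + 6 + 10 + 15 = 35. Including both spin states (ms = ±1/2) gives 2 × 35 = 70 states.

70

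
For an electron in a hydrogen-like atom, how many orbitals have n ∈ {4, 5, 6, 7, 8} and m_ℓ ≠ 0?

Treat each shell separately and count matching orbitals:
n=4 → 12; n=5 → 20; n=6 → 30; n=7 → 42; n=8 → 56.
Total orbitals: 12 + 20 + 30 + 42 + 56 = 160.

160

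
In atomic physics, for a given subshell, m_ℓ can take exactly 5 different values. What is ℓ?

ℓ = 2

m_ℓ ranges over 2ℓ+1 integers, so 2ℓ+1 = 5 ⇒ ℓ = 2.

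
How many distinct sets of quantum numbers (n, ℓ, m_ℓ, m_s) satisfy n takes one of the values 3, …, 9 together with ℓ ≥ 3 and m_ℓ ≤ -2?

154

Treat each shell separately and count matching orbitals:
n=4 → 2; n=5 → 5; n=6 → 9; n=7 → 14; n=8 → 20; n=9 → 27.
Orbitals: 2 + 5 + 9 + 14 + 20 + 27 = 77. Including both spin states (m_s = ±1/2) gives 2 × 77 = 154 states.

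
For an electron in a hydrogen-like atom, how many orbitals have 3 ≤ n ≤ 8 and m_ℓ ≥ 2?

Treat each shell separately and count matching orbitals:
n=3 → 1; n=4 → 3; n=5 → 6; n=6 → 10; n=7 → 15; n=8 → 21.
Total orbitals: 1 + 3 + 6 + 10 + 15 + 21 = 56.

56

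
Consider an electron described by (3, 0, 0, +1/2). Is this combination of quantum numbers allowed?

n = 3 is a positive integer. l = 0 satisfies 0 ≤ l ≤ n−1 = 2. m_l = 0 lies in the range −l … +l (here 0). m_s = +1/2 is one of ±1/2.
All four constraints are satisfied.

Yes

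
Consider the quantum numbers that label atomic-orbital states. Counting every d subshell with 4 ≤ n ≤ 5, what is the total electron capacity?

20

A d subshell (ℓ = 2) exists for every n ≥ 3, so shells n = 4, 5 each contribute one — 2 subshells.
Since each d subshell holds 2(2·2+1) = 10 electrons, the total is 2 × 10 = 20.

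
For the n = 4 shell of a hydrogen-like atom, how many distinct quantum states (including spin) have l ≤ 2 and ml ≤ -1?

6

With n = 4 the allowed l are 0, 1, …, 3.
Orbitals with l ≤ 2 and ml ≤ -1, by l: l=1 → 1; l=2 → 2.
Orbitals: 1 + 2 = 3. Each orbital carries two spin states, so 3 × 2 = 6 states.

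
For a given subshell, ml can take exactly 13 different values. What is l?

l = 6

ml ranges over 2l+1 integers, so 2l+1 = 13 ⇒ l = 6.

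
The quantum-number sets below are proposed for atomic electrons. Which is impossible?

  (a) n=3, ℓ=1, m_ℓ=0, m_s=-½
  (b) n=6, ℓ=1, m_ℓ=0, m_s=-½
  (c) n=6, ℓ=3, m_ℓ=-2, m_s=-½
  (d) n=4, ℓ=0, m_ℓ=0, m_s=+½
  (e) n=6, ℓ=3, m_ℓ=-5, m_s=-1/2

(e)

(e) has |m_ℓ| = 5 > ℓ = 3, violating −ℓ ≤ m_ℓ ≤ ℓ.
The remaining sets (a), (b), (c), (d) satisfy all four rules.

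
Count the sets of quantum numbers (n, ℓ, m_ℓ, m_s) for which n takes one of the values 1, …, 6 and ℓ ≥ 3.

Treat each shell separately and count matching orbitals:
n=4 → 7; n=5 → 16; n=6 → 27.
Orbitals: 7 + 16 + 27 = 50. Including both spin states (m_s = ±1/2) gives 2 × 50 = 100 states.

100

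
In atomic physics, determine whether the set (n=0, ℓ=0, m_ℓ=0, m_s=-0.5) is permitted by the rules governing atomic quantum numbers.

The principal quantum number must be a positive integer (n ≥ 1), but here n = 0.

No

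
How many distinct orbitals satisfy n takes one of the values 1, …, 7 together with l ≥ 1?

133

Per-shell orbital counts meeting the constraint:
n=2 → 3; n=3 → 8; n=4 → 15; n=5 → 24; n=6 → 35; n=7 → 48.
Total orbitals: 3 + 8 + 15 + 24 + 35 + 48 = 133.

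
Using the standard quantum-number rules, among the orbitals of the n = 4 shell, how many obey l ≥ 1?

Go through l = 0, …, 3 (the values permitted for n = 4).
Per l-value: l=1 → 3; l=2 → 5; l=3 → 7.
Total orbitals: 3 + 5 + 7 = 15.

15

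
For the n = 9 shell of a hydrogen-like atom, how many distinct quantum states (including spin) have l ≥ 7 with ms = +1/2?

With n = 9 the allowed l are 0, 1, …, 8.
Per l-value: l=7 → 15; l=8 → 17.
Orbitals: 15 + 17 = 32. With ms fixed to a single value there is one state per orbital, giving 32 states.

32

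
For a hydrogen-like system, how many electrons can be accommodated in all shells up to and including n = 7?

280

Total orbitals = 1² + 2² + 3² + 4² + 5² + 6² + 7² = 140. Doubling for spin gives 280 electrons.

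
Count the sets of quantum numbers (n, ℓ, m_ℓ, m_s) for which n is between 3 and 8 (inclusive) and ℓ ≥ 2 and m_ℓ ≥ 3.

70

Go shell by shell, enumerating (ℓ, m_ℓ) with ℓ ≥ 2 and m_ℓ ≥ 3:
n=4 → 1; n=5 → 3; n=6 → 6; n=7 → 10; n=8 → 15.
Orbitals: 1 + 3 + 6 + 10 + 15 = 35. Including both spin states (m_s = ±1/2) gives 2 × 35 = 70 states.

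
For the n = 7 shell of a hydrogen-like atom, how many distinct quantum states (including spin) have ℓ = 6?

The (ℓ, m_ℓ) pairs meeting ℓ = 6 give: ℓ=6 → 13.
Orbitals: 13. Each orbital carries two spin states, so 13 × 2 = 26 states.

26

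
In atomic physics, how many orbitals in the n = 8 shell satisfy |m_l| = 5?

6

For n = 8, l ranges over 0 … 7.
Orbitals with |m_l| = 5, by l: l=5 → 2; l=6 → 2; l=7 → 2.
Total orbitals: 2 + 2 + 2 = 6.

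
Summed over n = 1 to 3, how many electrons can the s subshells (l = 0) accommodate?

An s subshell (l = 0) exists for every n ≥ 1, so shells n = 1, 2, 3 each contribute one — 3 subshells.
Since each s subshell holds 2(2·0+1) = 2 electrons, the total is 3 × 2 = 6.

6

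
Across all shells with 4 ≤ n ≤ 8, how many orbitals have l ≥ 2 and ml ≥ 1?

75

Per-shell orbital counts meeting the constraint:
n=4 → 5; n=5 → 9; n=6 → 14; n=7 → 20; n=8 → 27.
Total orbitals: 5 + 9 + 14 + 20 + 27 = 75.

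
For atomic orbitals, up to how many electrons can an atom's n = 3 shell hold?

18

A shell holds 2n² electrons: 2 × 3² = 2 × 9 = 18.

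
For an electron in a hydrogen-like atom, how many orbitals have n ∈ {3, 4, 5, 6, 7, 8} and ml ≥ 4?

Per-shell orbital counts meeting the constraint:
n=5 → 1; n=6 → 3; n=7 → 6; n=8 → 10.
Total orbitals: 1 + 3 + 6 + 10 = 20.

20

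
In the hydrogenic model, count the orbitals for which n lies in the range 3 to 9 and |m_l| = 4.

Go shell by shell, enumerating (l, m_l) with |m_l| = 4:
n=5 → 2; n=6 → 4; n=7 → 6; n=8 → 8; n=9 → 10.
Total orbitals: 2 + 4 + 6 + 8 + 10 = 30.

30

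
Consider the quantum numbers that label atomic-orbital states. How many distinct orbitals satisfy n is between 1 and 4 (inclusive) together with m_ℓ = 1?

6

Per-shell orbital counts meeting the constraint:
n=2 → 1; n=3 → 2; n=4 → 3.
Total orbitals: 1 + 2 + 3 = 6.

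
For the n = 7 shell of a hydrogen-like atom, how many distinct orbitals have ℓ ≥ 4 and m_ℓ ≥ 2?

For n = 7, ℓ ranges over 0 … 6.
The (ℓ, m_ℓ) pairs meeting ℓ ≥ 4 and m_ℓ ≥ 2 give: ℓ=4 → 3; ℓ=5 → 4; ℓ=6 → 5.
Total orbitals: 3 + 4 + 5 = 12.

12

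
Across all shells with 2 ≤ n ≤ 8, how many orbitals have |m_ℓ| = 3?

For each n in the range, tally the orbitals obeying |m_ℓ| = 3:
n=4 → 2; n=5 → 4; n=6 → 6; n=7 → 8; n=8 → 10.
Total orbitals: 2 + 4 + 6 + 8 + 10 = 30.

30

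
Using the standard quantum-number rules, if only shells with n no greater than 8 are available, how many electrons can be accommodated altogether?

Total orbitals = 1² + 2² + 3² + 4² + 5² + 6² + 7² + 8² = 204. Doubling for spin gives 408 electrons.

408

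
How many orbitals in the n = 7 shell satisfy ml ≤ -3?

10

Go through l = 0, …, 6 (the values permitted for n = 7).
Orbitals with ml ≤ -3, by l: l=3 → 1; l=4 → 2; l=5 → 3; l=6 → 4.
Total orbitals: 1 + 2 + 3 + 4 = 10.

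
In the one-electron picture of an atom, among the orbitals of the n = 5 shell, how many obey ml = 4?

The n = 5 shell has l = 0 through 4; check each.
The (l, ml) pairs meeting ml = 4 give: l=4 → 1.
Total orbitals: 1.

1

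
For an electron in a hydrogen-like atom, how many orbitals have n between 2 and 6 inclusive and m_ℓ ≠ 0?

70

Treat each shell separately and count matching orbitals:
n=2 → 2; n=3 → 6; n=4 → 12; n=5 → 20; n=6 → 30.
Total orbitals: 2 + 6 + 12 + 20 + 30 = 70.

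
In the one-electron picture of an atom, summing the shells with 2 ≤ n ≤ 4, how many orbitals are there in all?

Shell n has n² orbitals: 2²=4 + 3²=9 + 4²=16 = 29 orbitals.

29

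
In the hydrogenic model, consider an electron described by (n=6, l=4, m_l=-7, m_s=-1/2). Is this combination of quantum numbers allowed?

The magnetic quantum number must satisfy −l ≤ m_l ≤ l. With l = 4, m_l can only be -4, -3, -2, -1, 0, 1, 2, 3, 4, so m_l = -7 is forbidden.

Not allowed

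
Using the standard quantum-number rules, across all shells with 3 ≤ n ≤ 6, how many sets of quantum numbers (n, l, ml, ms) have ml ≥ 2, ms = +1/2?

20

Per-shell orbital counts meeting the constraint:
n=3 → 1; n=4 → 3; n=5 → 6; n=6 → 10.
Orbitals: 1 + 3 + 6 + 10 = 20. With ms fixed to +1/2 there is one state per orbital, so 20 states.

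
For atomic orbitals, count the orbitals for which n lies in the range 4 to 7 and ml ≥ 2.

Count contributing orbitals for each principal shell:
n=4 → 3; n=5 → 6; n=6 → 10; n=7 → 15.
Total orbitals: 3 + 6 + 10 + 15 = 34.

34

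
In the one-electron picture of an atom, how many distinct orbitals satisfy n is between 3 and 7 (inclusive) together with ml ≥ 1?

Count contributing orbitals for each principal shell:
n=3 → 3; n=4 → 6; n=5 → 10; n=6 → 15; n=7 → 21.
Total orbitals: 3 + 6 + 10 + 15 + 21 = 55.

55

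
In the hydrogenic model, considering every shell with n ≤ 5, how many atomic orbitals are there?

55

Total orbitals = 1² + 2² + 3² + 4² + 5² = 55.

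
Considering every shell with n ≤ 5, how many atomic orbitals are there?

Total orbitals = 1² + 2² + 3² + 4² + 5² = 55.

55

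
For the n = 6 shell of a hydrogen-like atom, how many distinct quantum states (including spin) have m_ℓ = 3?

For n = 6, ℓ ranges over 0 … 5.
Contributions: ℓ=3 → 1; ℓ=4 → 1; ℓ=5 → 1.
Orbitals: 1 + 1 + 1 = 3. Each orbital carries two spin states, so 3 × 2 = 6 states.

6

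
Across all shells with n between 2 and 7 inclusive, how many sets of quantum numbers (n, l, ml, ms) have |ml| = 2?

60

Work shell by shell — for each n, count the (l, ml) pairs that satisfy |ml| = 2:
n=3 → 2; n=4 → 4; n=5 → 6; n=6 → 8; n=7 → 10.
Orbitals: 2 + 4 + 6 + 8 + 10 = 30. Including both spin states (ms = ±1/2) gives 2 × 30 = 60 states.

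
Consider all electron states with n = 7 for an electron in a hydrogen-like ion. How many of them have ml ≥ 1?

Go through l = 0, …, 6 (the values permitted for n = 7).
Contributions: l=1 → 1; l=2 → 2; l=3 → 3; l=4 → 4; l=5 → 5; l=6 → 6.
Orbitals: 1 + 2 + 3 + 4 + 5 + 6 = 21. Each orbital carries two spin states, so 21 × 2 = 42 states.

42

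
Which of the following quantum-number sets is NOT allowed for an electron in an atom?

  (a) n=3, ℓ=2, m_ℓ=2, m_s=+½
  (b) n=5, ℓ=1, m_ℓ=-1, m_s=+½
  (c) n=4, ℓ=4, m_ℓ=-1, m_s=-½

(c)

(c) has ℓ = 4 ≥ n = 4, violating 0 ≤ ℓ ≤ n−1.
The remaining sets (a), (b) satisfy all four rules.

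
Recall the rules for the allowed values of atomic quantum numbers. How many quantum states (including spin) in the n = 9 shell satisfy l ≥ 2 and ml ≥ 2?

56

Go through l = 0, …, 8 (the values permitted for n = 9).
Per l-value: l=2 → 1; l=3 → 2; l=4 → 3; l=5 → 4; l=6 → 5; l=7 → 6; l=8 → 7.
Orbitals: 1 + 2 + 3 + 4 + 5 + 6 + 7 = 28. Each orbital carries two spin states, so 28 × 2 = 56 states.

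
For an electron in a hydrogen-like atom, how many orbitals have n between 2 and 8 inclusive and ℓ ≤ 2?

58

Go shell by shell, enumerating (ℓ, m_ℓ) with ℓ ≤ 2:
n=2 → 4; n=3 → 9; n=4 → 9; n=5 → 9; n=6 → 9; n=7 → 9; n=8 → 9.
Total orbitals: 4 + 9 + 9 + 9 + 9 + 9 + 9 = 58.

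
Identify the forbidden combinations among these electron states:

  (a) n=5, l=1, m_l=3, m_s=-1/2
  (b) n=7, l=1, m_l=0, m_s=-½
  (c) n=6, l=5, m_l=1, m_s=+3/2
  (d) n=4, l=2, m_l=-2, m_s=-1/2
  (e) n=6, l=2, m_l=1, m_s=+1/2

(a) and (c)

(a) has |m_l| = 3 > l = 1, violating −l ≤ m_l ≤ l.
(c) has m_s = +3/2, but an electron's spin must be ±1/2.
The remaining sets (b), (d), (e) satisfy all four rules.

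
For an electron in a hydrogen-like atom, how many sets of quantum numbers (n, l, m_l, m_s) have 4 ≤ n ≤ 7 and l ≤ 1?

32

For each n in the range, tally the orbitals obeying l ≤ 1:
n=4 → 4; n=5 → 4; n=6 → 4; n=7 → 4.
Orbitals: 4 + 4 + 4 + 4 = 16. Including both spin states (m_s = ±1/2) gives 2 × 16 = 32 states.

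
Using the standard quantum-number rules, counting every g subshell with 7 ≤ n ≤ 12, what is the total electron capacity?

A g subshell (l = 4) exists for every n ≥ 5, so shells n = 7, 8, 9, 10, 11, 12 each contribute one — 6 subshells.
Since each g subshell holds 2(2·4+1) = 18 electrons, the total is 6 × 18 = 108.

108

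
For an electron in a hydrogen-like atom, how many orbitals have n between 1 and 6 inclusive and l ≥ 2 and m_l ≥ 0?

40

Count contributing orbitals for each principal shell:
n=3 → 3; n=4 → 7; n=5 → 12; n=6 → 18.
Total orbitals: 3 + 7 + 12 + 18 = 40.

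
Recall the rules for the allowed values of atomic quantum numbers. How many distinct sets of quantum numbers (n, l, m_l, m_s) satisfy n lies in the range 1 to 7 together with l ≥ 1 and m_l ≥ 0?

154

Treat each shell separately and count matching orbitals:
n=2 → 2; n=3 → 5; n=4 → 9; n=5 → 14; n=6 → 20; n=7 → 27.
Orbitals: 2 + 5 + 9 + 14 + 20 + 27 = 77. Including both spin states (m_s = ±1/2) gives 2 × 77 = 154 states.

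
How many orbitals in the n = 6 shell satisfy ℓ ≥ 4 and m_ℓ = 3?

With n = 6 the allowed ℓ are 0, 1, …, 5.
Orbitals with ℓ ≥ 4 and m_ℓ = 3, by ℓ: ℓ=4 → 1; ℓ=5 → 1.
Total orbitals: 1 + 1 = 2.

2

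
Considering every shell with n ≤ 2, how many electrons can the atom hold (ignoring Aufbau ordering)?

10

Total orbitals = 1² + 2² = 5. Doubling for spin gives 10 electrons.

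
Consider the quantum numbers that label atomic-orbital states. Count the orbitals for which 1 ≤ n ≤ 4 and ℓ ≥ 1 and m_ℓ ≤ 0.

16

Per-shell orbital counts meeting the constraint:
n=2 → 2; n=3 → 5; n=4 → 9.
Total orbitals: 2 + 5 + 9 = 16.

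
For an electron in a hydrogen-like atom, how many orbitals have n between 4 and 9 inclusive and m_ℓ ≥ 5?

Count contributing orbitals for each principal shell:
n=6 → 1; n=7 → 3; n=8 → 6; n=9 → 10.
Total orbitals: 1 + 3 + 6 + 10 = 20.

20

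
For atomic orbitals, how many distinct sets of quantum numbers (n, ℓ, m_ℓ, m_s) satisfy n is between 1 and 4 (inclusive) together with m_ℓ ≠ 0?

Per-shell orbital counts meeting the constraint:
n=2 → 2; n=3 → 6; n=4 → 12.
Orbitals: 2 + 6 + 12 = 20. Including both spin states (m_s = ±1/2) gives 2 × 20 = 40 states.

40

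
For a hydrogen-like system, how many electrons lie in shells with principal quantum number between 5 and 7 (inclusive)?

Shell n has n² orbitals: 5²=25 + 6²=36 + 7²=49 = 110 orbitals.
Two spin states per orbital: 2 × 110 = 220 electrons.

220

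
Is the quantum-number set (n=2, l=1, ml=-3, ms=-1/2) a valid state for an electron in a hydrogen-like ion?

The magnetic quantum number must satisfy −l ≤ ml ≤ l. With l = 1, ml can only be -1, 0, 1, so ml = -3 is forbidden.

Invalid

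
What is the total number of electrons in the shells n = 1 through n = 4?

60

Shell n has n² orbitals: 1²=1 + 2²=4 + 3²=9 + 4²=16 = 30 orbitals.
Two spin states per orbital: 2 × 30 = 60 electrons.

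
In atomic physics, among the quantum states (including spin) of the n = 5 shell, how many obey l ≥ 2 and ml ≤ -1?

For n = 5, l ranges over 0 … 4.
The (l, ml) pairs meeting l ≥ 2 and ml ≤ -1 give: l=2 → 2; l=3 → 3; l=4 → 4.
Orbitals: 2 + 3 + 4 = 9. Each orbital carries two spin states, so 9 × 2 = 18 states.

18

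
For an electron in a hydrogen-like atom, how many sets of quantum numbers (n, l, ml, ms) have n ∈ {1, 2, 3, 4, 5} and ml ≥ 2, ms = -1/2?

For each n in the range, tally the orbitals obeying ml ≥ 2:
n=3 → 1; n=4 → 3; n=5 → 6.
Orbitals: 1 + 3 + 6 = 10. With ms fixed to -1/2 there is one state per orbital, so 10 states.

10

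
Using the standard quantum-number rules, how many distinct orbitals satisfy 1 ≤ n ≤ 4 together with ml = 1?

Work shell by shell — for each n, count the (l, ml) pairs that satisfy ml = 1:
n=2 → 1; n=3 → 2; n=4 → 3.
Total orbitals: 1 + 2 + 3 = 6.

6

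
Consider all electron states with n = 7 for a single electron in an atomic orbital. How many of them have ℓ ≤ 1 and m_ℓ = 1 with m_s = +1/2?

1

Go through ℓ = 0, …, 6 (the values permitted for n = 7).
Contributions: ℓ=1 → 1.
Orbitals: 1. With m_s fixed to a single value there is one state per orbital, giving 1 state.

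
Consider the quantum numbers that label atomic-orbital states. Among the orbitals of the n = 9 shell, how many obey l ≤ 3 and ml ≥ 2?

For n = 9, l ranges over 0 … 8.
Contributions: l=2 → 1; l=3 → 2.
Total orbitals: 1 + 2 = 3.

3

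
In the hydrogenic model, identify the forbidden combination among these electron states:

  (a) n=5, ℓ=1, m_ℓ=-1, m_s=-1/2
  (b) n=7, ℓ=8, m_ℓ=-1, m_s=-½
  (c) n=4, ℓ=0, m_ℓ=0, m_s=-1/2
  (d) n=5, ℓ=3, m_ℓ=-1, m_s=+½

(b) has ℓ = 8 ≥ n = 7, violating 0 ≤ ℓ ≤ n−1.
The remaining sets (a), (c), (d) satisfy all four rules.

(b)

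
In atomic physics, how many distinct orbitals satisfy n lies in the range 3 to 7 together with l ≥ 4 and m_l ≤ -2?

22

Per-shell orbital counts meeting the constraint:
n=5 → 3; n=6 → 7; n=7 → 12.
Total orbitals: 3 + 7 + 12 = 22.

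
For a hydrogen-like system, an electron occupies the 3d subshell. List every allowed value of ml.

-2, -1, 0, 1, 2

The 3d subshell has l = 2, and ml takes every integer from −l to +l. With l = 2 that gives the 5 values -2, -1, 0, 1, 2.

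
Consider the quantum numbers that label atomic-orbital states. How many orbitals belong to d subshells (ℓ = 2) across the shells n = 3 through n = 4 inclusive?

A d subshell (ℓ = 2) exists for every n ≥ 3, so shells n = 3, 4 each contribute one — 2 subshells.
Since each d subshell has 2·2+1 = 5 orbitals, the total is 2 × 5 = 10.

10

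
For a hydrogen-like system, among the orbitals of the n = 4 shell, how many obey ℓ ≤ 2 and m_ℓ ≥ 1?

3

The n = 4 shell has ℓ = 0 through 3; check each.
Orbitals with ℓ ≤ 2 and m_ℓ ≥ 1, by ℓ: ℓ=1 → 1; ℓ=2 → 2.
Total orbitals: 1 + 2 = 3.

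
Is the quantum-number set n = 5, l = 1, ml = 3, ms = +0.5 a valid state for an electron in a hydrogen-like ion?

No

The magnetic quantum number must satisfy −l ≤ ml ≤ l. With l = 1, ml can only be -1, 0, 1, so ml = 3 is forbidden.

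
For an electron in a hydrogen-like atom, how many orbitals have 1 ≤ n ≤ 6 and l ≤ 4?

Treat each shell separately and count matching orbitals:
n=1 → 1; n=2 → 4; n=3 → 9; n=4 → 16; n=5 → 25; n=6 → 25.
Total orbitals: 1 + 4 + 9 + 16 + 25 + 25 = 80.

80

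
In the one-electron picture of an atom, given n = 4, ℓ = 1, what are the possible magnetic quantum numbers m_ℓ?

-1, 0, 1

m_ℓ takes every integer from −ℓ to +ℓ. With ℓ = 1 that gives the 3 values -1, 0, 1.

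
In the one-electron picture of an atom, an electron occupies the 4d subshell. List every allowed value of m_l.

-2, -1, 0, 1, 2

The 4d subshell has l = 2, and m_l takes every integer from −l to +l. With l = 2 that gives the 5 values -2, -1, 0, 1, 2.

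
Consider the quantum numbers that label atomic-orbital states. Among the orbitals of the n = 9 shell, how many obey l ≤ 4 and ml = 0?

5

Go through l = 0, …, 8 (the values permitted for n = 9).
Per l-value: l=0 → 1; l=1 → 1; l=2 → 1; l=3 → 1; l=4 → 1.
Total orbitals: 1 + 1 + 1 + 1 + 1 = 5.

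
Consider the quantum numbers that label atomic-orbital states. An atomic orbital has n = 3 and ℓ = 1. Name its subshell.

3p

ℓ = 1 corresponds to the letter 'p', so the subshell is 3p.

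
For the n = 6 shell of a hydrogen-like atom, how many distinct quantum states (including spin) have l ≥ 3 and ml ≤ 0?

30

Per l-value: l=3 → 4; l=4 → 5; l=5 → 6.
Orbitals: 4 + 5 + 6 = 15. Each orbital carries two spin states, so 15 × 2 = 30 states.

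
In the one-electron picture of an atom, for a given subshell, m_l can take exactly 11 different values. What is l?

m_l ranges over 2l+1 integers, so 2l+1 = 11 ⇒ l = 5.

l = 5 (h)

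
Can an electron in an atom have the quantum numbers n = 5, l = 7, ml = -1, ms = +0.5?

Not allowed

The orbital quantum number must satisfy 0 ≤ l ≤ n−1. With n = 5 the allowed l values are 0, 1, 2, 3, 4, so l = 7 is out of range.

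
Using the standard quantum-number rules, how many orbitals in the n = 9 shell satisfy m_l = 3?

6

For n = 9, l ranges over 0 … 8.
Per l-value: l=3 → 1; l=4 → 1; l=5 → 1; l=6 → 1; l=7 → 1; l=8 → 1.
Total orbitals: 1 + 1 + 1 + 1 + 1 + 1 = 6.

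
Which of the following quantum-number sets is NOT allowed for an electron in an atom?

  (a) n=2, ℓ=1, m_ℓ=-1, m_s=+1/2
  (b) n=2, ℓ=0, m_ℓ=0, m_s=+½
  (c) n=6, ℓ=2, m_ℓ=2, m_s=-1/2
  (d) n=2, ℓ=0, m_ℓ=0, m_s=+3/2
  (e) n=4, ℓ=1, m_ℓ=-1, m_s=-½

(d)

(d) has m_s = +3/2, but an electron's spin must be ±1/2.
The remaining sets (a), (b), (c), (e) satisfy all four rules.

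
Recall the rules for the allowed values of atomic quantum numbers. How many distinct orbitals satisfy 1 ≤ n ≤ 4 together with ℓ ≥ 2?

17

For each n in the range, tally the orbitals obeying ℓ ≥ 2:
n=3 → 5; n=4 → 12.
Total orbitals: 5 + 12 = 17.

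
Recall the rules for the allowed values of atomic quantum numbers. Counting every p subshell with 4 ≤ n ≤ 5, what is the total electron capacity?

12

A p subshell (ℓ = 1) exists for every n ≥ 2, so shells n = 4, 5 each contribute one — 2 subshells.
Since each p subshell holds 2(2·1+1) = 6 electrons, the total is 2 × 6 = 12.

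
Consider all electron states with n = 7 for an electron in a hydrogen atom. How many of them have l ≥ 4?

66

The n = 7 shell has l = 0 through 6; check each.
Per l-value: l=4 → 9; l=5 → 11; l=6 → 13.
Orbitals: 9 + 11 + 13 = 33. Each orbital carries two spin states, so 33 × 2 = 66 states.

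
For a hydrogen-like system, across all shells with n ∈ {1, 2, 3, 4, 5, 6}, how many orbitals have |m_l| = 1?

30

Count contributing orbitals for each principal shell:
n=2 → 2; n=3 → 4; n=4 → 6; n=5 → 8; n=6 → 10.
Total orbitals: 2 + 4 + 6 + 8 + 10 = 30.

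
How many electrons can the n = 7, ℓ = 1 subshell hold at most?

6

A subshell with ℓ = 1 has 2ℓ+1 = 3 orbitals, each holding 2 electrons (spin ±1/2), so 3 × 2 = 6.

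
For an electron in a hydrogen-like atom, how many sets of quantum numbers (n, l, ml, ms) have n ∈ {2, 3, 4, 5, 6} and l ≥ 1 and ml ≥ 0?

Treat each shell separately and count matching orbitals:
n=2 → 2; n=3 → 5; n=4 → 9; n=5 → 14; n=6 → 20.
Orbitals: 2 + 5 + 9 + 14 + 20 = 50. Including both spin states (ms = ±1/2) gives 2 × 50 = 100 states.

100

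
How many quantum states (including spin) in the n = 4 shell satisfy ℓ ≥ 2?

24

With n = 4 the allowed ℓ are 0, 1, …, 3.
Orbitals with ℓ ≥ 2, by ℓ: ℓ=2 → 5; ℓ=3 → 7.
Orbitals: 5 + 7 = 12. Each orbital carries two spin states, so 12 × 2 = 24 states.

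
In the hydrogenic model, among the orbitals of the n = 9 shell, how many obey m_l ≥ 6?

6

Per l-value: l=6 → 1; l=7 → 2; l=8 → 3.
Total orbitals: 1 + 2 + 3 = 6.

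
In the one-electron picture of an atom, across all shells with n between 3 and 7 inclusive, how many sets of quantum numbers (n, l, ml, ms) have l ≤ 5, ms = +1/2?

122

For each n in the range, tally the orbitals obeying l ≤ 5:
n=3 → 9; n=4 → 16; n=5 → 25; n=6 → 36; n=7 → 36.
Orbitals: 9 + 16 + 25 + 36 + 36 = 122. With ms fixed to +1/2 there is one state per orbital, so 122 states.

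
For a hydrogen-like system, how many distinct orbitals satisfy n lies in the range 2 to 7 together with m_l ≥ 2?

Per-shell orbital counts meeting the constraint:
n=3 → 1; n=4 → 3; n=5 → 6; n=6 → 10; n=7 → 15.
Total orbitals: 1 + 3 + 6 + 10 + 15 = 35.

35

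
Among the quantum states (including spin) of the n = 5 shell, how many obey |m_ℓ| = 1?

The n = 5 shell has ℓ = 0 through 4; check each.
Contributions: ℓ=1 → 2; ℓ=2 → 2; ℓ=3 → 2; ℓ=4 → 2.
Orbitals: 2 + 2 + 2 + 2 = 8. Each orbital carries two spin states, so 8 × 2 = 16 states.

16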